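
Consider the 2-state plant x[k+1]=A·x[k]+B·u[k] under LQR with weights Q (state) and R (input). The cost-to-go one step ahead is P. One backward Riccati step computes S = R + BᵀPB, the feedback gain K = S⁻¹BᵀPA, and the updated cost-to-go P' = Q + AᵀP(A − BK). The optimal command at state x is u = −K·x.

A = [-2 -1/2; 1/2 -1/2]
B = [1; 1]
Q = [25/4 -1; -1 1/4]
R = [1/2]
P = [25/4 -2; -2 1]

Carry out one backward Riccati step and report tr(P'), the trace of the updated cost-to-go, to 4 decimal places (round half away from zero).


14.2583

BᵀP = [4.2500 -1.0000]
S = R + BᵀPB = [1/2] + [3.2500] = [3.7500]
BᵀPA = [-9.0000 -1.6250]
K = S⁻¹·BᵀPA = [-2.4000 -0.4333]
A−BK = [0.4000 -0.0667; 2.9000 -0.0667]
AᵀP(A−BK) = [7.6500 0.6000; 0.6000 0.1083]
P' = Q + AᵀP(A−BK) = [13.9000 -0.4000; -0.4000 0.3583]
tr(P') = 14.2583


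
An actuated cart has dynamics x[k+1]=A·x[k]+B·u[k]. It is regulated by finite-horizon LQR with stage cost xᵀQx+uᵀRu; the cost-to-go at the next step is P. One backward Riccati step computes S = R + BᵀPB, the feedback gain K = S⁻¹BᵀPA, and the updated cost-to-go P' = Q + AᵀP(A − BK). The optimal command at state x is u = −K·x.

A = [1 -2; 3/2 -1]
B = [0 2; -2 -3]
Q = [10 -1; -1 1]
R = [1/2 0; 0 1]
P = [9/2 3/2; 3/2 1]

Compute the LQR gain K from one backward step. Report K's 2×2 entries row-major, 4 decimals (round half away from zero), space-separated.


-1.3333 1.7778 0.4500 -0.9000

BᵀP = [-3.0000 -2.0000; 4.5000 0.0000]
S = R + BᵀPB = [1/2 0; 0 1] + [4.0000 0.0000; 0.0000 9.0000] = [4.5000 0.0000; 0.0000 10.0000]
BᵀPA = [-6.0000 8.0000; 4.5000 -9.0000]
K = S⁻¹·BᵀPA = [-1.3333 1.7778; 0.4500 -0.9000]
A−BK = [0.1000 -0.2000; 0.1833 -0.1444]
AᵀP(A−BK) = [1.2250 -1.7833; -1.7833 2.6778]
P' = Q + AᵀP(A−BK) = [11.2250 -2.7833; -2.7833 3.6778]
tr(P') = 14.9028


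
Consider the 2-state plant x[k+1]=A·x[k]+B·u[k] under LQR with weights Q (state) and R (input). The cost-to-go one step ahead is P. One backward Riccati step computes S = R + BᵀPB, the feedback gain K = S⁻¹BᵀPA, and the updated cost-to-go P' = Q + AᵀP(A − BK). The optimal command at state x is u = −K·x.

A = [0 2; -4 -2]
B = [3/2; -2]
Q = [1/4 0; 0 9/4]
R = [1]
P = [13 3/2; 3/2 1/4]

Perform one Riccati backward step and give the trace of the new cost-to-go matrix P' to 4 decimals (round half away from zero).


6.1854

BᵀP = [16.5000 1.7500]
S = R + BᵀPB = [1] + [21.2500] = [22.2500]
BᵀPA = [-7.0000 29.5000]
K = S⁻¹·BᵀPA = [-0.3146 1.3258]
A−BK = [0.4719 0.0112; -4.6292 0.6517]
AᵀP(A−BK) = [1.7978 -0.7191; -0.7191 1.8876]
P' = Q + AᵀP(A−BK) = [2.0478 -0.7191; -0.7191 4.1376]
tr(P') = 6.1854


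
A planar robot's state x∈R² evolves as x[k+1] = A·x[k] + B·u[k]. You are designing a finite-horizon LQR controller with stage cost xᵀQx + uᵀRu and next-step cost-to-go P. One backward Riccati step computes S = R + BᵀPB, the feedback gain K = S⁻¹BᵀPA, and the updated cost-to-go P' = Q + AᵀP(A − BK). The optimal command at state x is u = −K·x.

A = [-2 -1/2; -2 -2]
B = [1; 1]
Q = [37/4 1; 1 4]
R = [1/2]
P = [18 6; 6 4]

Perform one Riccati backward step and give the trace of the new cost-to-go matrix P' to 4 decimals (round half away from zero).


BᵀP = [24.0000 10.0000]
S = R + BᵀPB = [1/2] + [34.0000] = [34.5000]
BᵀPA = [-68.0000 -32.0000]
K = S⁻¹·BᵀPA = [-1.9710 -0.9275]
A−BK = [-0.0290 0.4275; -0.0290 -1.0725]
AᵀP(A−BK) = [1.9710 0.9275; 0.9275 2.8188]
P' = Q + AᵀP(A−BK) = [11.2210 1.9275; 1.9275 6.8188]
tr(P') = 18.0399

18.0399


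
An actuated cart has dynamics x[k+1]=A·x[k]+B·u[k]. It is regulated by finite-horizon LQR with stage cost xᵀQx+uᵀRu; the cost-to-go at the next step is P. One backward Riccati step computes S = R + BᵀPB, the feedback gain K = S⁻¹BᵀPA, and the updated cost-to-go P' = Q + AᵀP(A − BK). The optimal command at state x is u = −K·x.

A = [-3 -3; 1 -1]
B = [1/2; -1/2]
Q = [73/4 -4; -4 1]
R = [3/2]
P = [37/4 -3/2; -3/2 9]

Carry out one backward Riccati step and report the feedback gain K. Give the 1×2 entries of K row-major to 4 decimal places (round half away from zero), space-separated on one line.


BᵀP = [5.3750 -5.2500]
S = R + BᵀPB = [3/2] + [5.3125] = [6.8125]
BᵀPA = [-21.3750 -10.8750]
K = S⁻¹·BᵀPA = [-3.1376 -1.5963]
A−BK = [-1.4312 -2.2018; -0.5688 -1.7982]
AᵀP(A−BK) = [34.1835 40.1284; 40.1284 65.8899]
P' = Q + AᵀP(A−BK) = [52.4335 36.1284; 36.1284 66.8899]
tr(P') = 119.3234

-3.1376 -1.5963


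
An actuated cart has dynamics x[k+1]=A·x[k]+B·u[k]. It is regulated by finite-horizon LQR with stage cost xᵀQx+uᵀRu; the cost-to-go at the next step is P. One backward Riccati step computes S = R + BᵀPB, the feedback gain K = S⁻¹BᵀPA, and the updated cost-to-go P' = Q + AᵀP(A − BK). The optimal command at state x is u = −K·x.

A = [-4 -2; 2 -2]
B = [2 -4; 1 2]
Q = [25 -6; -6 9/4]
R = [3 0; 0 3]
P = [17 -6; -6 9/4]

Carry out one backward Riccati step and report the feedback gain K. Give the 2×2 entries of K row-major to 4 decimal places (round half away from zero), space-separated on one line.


-0.2773 -0.2288 0.8962 0.1919

BᵀP = [28.0000 -9.7500; -80.0000 28.5000]
S = R + BᵀPB = [3 0; 0 3] + [46.2500 -131.5000; -131.5000 377.0000] = [49.2500 -131.5000; -131.5000 380.0000]
BᵀPA = [-131.5000 -36.5000; 377.0000 103.0000]
K = S⁻¹·BᵀPA = [-0.2773 -0.2288; 0.8962 0.1919]
A−BK = [0.1392 -0.7749; 0.4850 -2.1550]
AᵀP(A−BK) = [2.6885 0.5756; 0.5756 0.8856]
P' = Q + AᵀP(A−BK) = [27.6885 -5.4244; -5.4244 3.1356]
tr(P') = 30.8241


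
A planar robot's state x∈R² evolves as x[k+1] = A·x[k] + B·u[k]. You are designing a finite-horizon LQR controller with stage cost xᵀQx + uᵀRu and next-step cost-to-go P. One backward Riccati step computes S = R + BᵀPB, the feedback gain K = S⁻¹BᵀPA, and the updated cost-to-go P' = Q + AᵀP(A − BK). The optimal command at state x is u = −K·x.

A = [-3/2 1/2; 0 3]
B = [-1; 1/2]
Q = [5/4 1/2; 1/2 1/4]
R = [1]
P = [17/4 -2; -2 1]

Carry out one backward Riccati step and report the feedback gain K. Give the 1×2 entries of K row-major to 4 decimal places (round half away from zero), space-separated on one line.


1.0500 0.6500

BᵀP = [-5.2500 2.5000]
S = R + BᵀPB = [1] + [6.5000] = [7.5000]
BᵀPA = [7.8750 4.8750]
K = S⁻¹·BᵀPA = [1.0500 0.6500]
A−BK = [-0.4500 1.1500; -0.5250 2.6750]
AᵀP(A−BK) = [1.2938 0.6938; 0.6938 0.8938]
P' = Q + AᵀP(A−BK) = [2.5438 1.1938; 1.1938 1.1438]
tr(P') = 3.6875


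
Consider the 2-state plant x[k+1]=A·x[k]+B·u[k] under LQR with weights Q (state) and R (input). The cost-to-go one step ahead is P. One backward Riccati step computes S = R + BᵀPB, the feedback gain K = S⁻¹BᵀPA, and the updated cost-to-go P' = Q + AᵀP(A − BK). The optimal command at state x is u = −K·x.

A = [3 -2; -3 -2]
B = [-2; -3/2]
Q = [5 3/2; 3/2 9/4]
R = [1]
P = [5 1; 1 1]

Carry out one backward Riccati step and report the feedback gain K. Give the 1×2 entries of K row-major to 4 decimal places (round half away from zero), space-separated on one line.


BᵀP = [-11.5000 -3.5000]
S = R + BᵀPB = [1] + [28.2500] = [29.2500]
BᵀPA = [-24.0000 30.0000]
K = S⁻¹·BᵀPA = [-0.8205 1.0256]
A−BK = [1.3590 0.0513; -4.2308 -0.4615]
AᵀP(A−BK) = [16.3077 0.6154; 0.6154 1.2308]
P' = Q + AᵀP(A−BK) = [21.3077 2.1154; 2.1154 3.4808]
tr(P') = 24.7885

-0.8205 1.0256


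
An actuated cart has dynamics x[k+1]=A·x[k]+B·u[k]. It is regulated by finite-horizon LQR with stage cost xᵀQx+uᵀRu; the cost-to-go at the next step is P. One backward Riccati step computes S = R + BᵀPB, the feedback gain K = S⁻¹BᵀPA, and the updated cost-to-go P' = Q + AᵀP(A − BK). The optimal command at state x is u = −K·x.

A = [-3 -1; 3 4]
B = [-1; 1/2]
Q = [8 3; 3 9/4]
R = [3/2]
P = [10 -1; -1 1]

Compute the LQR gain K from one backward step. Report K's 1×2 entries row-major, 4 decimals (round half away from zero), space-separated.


2.8235 1.2941

BᵀP = [-10.5000 1.5000]
S = R + BᵀPB = [3/2] + [11.2500] = [12.7500]
BᵀPA = [36.0000 16.5000]
K = S⁻¹·BᵀPA = [2.8235 1.2941]
A−BK = [-0.1765 0.2941; 1.5882 3.3529]
AᵀP(A−BK) = [15.3529 10.4118; 10.4118 12.6471]
P' = Q + AᵀP(A−BK) = [23.3529 13.4118; 13.4118 14.8971]
tr(P') = 38.2500


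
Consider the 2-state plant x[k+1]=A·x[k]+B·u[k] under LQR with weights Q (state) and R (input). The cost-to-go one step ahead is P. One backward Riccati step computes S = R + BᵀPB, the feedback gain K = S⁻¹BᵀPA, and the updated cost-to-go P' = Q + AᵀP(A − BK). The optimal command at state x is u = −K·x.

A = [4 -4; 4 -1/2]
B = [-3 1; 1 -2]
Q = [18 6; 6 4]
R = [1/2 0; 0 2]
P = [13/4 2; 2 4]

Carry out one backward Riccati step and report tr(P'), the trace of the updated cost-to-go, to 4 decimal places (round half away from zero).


45.2253

BᵀP = [-7.7500 -2.0000; -0.7500 -6.0000]
S = R + BᵀPB = [1/2 0; 0 2] + [21.2500 -3.7500; -3.7500 11.2500] = [21.7500 -3.7500; -3.7500 13.2500]
BᵀPA = [-39.0000 32.0000; -27.0000 6.0000]
K = S⁻¹·BᵀPA = [-2.2544 1.6288; -2.6758 0.9138]
A−BK = [-0.0876 -0.0274; 0.9029 -0.3012]
AᵀP(A−BK) = [19.8304 -7.8030; -7.8030 3.3949]
P' = Q + AᵀP(A−BK) = [37.8304 -1.8030; -1.8030 7.3949]
tr(P') = 45.2253


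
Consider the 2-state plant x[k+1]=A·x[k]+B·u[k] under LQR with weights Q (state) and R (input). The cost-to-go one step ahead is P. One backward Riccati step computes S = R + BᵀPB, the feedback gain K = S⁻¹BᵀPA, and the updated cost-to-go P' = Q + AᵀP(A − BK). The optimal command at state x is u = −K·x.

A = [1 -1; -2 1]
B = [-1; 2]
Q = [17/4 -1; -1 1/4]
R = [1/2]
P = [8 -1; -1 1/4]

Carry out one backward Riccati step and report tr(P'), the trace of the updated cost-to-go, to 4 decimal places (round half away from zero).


BᵀP = [-10.0000 1.5000]
S = R + BᵀPB = [1/2] + [13.0000] = [13.5000]
BᵀPA = [-13.0000 11.5000]
K = S⁻¹·BᵀPA = [-0.9630 0.8519]
A−BK = [0.0370 -0.1481; -0.0741 -0.7037]
AᵀP(A−BK) = [0.4815 -0.4259; -0.4259 0.4537]
P' = Q + AᵀP(A−BK) = [4.7315 -1.4259; -1.4259 0.7037]
tr(P') = 5.4352

5.4352


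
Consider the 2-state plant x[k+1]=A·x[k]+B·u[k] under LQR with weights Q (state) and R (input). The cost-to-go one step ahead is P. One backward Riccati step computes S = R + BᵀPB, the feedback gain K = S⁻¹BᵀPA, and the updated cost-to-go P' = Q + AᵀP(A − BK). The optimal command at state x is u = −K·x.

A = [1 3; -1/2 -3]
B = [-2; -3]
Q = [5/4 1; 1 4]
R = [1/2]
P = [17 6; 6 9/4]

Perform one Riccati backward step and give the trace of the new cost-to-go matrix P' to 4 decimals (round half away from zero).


BᵀP = [-52.0000 -18.7500]
S = R + BᵀPB = [1/2] + [160.2500] = [160.7500]
BᵀPA = [-42.6250 -99.7500]
K = S⁻¹·BᵀPA = [-0.2652 -0.6205]
A−BK = [0.4697 1.7589; -1.2955 -4.8616]
AᵀP(A−BK) = [0.2599 0.9250; 0.9250 3.3523]
P' = Q + AᵀP(A−BK) = [1.5099 1.9250; 1.9250 7.3523]
tr(P') = 8.8622

8.8622


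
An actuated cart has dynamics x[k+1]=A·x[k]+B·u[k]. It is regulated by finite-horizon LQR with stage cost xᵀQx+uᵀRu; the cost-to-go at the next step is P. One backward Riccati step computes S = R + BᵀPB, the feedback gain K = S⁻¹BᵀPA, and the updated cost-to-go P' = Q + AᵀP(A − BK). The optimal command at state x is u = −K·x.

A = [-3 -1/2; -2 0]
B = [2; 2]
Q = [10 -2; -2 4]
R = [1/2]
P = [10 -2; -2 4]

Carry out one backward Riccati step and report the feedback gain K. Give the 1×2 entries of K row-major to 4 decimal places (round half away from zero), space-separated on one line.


-1.3827 -0.1975

BᵀP = [16.0000 4.0000]
S = R + BᵀPB = [1/2] + [40.0000] = [40.5000]
BᵀPA = [-56.0000 -8.0000]
K = S⁻¹·BᵀPA = [-1.3827 -0.1975]
A−BK = [-0.2346 -0.1049; 0.7654 0.3951]
AᵀP(A−BK) = [4.5679 1.9383; 1.9383 0.9198]
P' = Q + AᵀP(A−BK) = [14.5679 -0.0617; -0.0617 4.9198]
tr(P') = 19.4877


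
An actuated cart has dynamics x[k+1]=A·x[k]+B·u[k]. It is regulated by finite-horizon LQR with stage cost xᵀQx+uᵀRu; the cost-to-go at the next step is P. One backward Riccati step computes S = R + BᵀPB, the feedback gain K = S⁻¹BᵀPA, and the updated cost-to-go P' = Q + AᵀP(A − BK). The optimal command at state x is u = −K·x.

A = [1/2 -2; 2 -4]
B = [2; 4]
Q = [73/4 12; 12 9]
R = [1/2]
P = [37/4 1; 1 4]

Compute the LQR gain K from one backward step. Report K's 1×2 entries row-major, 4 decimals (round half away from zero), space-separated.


BᵀP = [22.5000 18.0000]
S = R + BᵀPB = [1/2] + [117.0000] = [117.5000]
BᵀPA = [47.2500 -117.0000]
K = S⁻¹·BᵀPA = [0.4021 -0.9957]
A−BK = [-0.3043 -0.0085; 0.3915 -0.0170]
AᵀP(A−BK) = [1.3120 -0.2011; -0.2011 0.4979]
P' = Q + AᵀP(A−BK) = [19.5620 11.7989; 11.7989 9.4979]
tr(P') = 29.0598

0.4021 -0.9957


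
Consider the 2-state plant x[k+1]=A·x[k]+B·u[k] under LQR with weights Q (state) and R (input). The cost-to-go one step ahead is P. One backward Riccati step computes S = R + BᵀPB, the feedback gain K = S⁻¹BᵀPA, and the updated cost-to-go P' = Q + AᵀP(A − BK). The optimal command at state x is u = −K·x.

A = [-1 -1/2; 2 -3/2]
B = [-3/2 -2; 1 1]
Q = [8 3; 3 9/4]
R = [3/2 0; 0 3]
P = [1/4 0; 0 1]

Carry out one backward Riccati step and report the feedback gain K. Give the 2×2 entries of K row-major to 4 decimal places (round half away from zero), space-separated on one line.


0.6122 -0.3571 0.2857 -0.1250

BᵀP = [-0.3750 1.0000; -0.5000 1.0000]
S = R + BᵀPB = [3/2 0; 0 3] + [1.5625 1.7500; 1.7500 2.0000] = [3.0625 1.7500; 1.7500 5.0000]
BᵀPA = [2.3750 -1.3125; 2.5000 -1.2500]
K = S⁻¹·BᵀPA = [0.6122 -0.3571; 0.2857 -0.1250]
A−BK = [0.4898 -1.2857; 1.1020 -1.0179]
AᵀP(A−BK) = [2.0816 -1.7143; -1.7143 1.6875]
P' = Q + AᵀP(A−BK) = [10.0816 1.2857; 1.2857 3.9375]
tr(P') = 14.0191


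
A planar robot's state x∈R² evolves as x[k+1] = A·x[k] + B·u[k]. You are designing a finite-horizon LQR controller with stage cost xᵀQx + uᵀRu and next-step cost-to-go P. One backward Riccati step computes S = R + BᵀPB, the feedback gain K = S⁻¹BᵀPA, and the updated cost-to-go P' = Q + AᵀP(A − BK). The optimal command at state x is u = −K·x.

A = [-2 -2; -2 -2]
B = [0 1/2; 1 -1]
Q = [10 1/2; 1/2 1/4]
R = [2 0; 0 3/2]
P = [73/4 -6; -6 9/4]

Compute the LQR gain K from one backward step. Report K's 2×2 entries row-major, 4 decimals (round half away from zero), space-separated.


0.1099 0.1099 -1.3396 -1.3396

BᵀP = [-6.0000 2.2500; 15.1250 -5.2500]
S = R + BᵀPB = [2 0; 0 3/2] + [2.2500 -5.2500; -5.2500 12.8125] = [4.2500 -5.2500; -5.2500 14.3125]
BᵀPA = [7.5000 7.5000; -19.7500 -19.7500]
K = S⁻¹·BᵀPA = [0.1099 0.1099; -1.3396 -1.3396]
A−BK = [-1.3302 -1.3302; -3.4495 -3.4495]
AᵀP(A−BK) = [6.7186 6.7186; 6.7186 6.7186]
P' = Q + AᵀP(A−BK) = [16.7186 7.2186; 7.2186 6.9686]
tr(P') = 23.6873


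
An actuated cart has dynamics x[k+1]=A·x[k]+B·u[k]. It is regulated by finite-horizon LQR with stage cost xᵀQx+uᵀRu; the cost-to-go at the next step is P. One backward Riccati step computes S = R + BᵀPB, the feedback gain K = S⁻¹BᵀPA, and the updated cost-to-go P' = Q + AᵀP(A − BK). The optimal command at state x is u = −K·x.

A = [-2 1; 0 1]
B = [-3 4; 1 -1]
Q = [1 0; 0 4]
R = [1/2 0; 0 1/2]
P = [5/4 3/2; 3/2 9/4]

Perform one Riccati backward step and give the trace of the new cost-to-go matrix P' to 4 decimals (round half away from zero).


BᵀP = [-2.2500 -2.2500; 3.5000 3.7500]
S = R + BᵀPB = [1/2 0; 0 1/2] + [4.5000 -6.7500; -6.7500 10.2500] = [5.0000 -6.7500; -6.7500 10.7500]
BᵀPA = [4.5000 -4.5000; -7.0000 7.2500]
K = S⁻¹·BᵀPA = [0.1374 0.0687; -0.5649 0.7176]
A−BK = [0.6718 -1.6641; -0.7023 1.6489]
AᵀP(A−BK) = [0.4275 -0.7863; -0.7863 1.6069]
P' = Q + AᵀP(A−BK) = [1.4275 -0.7863; -0.7863 5.6069]
tr(P') = 7.0344

7.0344


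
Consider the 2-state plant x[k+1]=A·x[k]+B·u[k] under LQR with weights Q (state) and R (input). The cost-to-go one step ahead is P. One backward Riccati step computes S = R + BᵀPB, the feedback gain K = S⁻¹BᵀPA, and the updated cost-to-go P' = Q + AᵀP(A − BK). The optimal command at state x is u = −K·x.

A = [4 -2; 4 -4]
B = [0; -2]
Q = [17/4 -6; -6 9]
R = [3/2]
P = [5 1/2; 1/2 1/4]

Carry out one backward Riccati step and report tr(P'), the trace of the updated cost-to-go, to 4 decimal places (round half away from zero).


BᵀP = [-1.0000 -0.5000]
S = R + BᵀPB = [3/2] + [1.0000] = [2.5000]
BᵀPA = [-6.0000 4.0000]
K = S⁻¹·BᵀPA = [-2.4000 1.6000]
A−BK = [4.0000 -2.0000; -0.8000 -0.8000]
AᵀP(A−BK) = [85.6000 -46.4000; -46.4000 25.6000]
P' = Q + AᵀP(A−BK) = [89.8500 -52.4000; -52.4000 34.6000]
tr(P') = 124.4500

124.4500


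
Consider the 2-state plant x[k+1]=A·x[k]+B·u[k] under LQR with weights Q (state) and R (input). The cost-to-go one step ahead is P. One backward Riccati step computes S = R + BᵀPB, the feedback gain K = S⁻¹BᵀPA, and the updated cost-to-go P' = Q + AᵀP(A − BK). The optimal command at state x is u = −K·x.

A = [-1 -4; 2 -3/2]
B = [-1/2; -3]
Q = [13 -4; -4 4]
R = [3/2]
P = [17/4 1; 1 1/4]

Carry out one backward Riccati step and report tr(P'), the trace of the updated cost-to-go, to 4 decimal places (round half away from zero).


33.8485

BᵀP = [-5.1250 -1.2500]
S = R + BᵀPB = [3/2] + [6.3125] = [7.8125]
BᵀPA = [2.6250 22.3750]
K = S⁻¹·BᵀPA = [0.3360 2.8640]
A−BK = [-0.8320 -2.5680; 3.0080 7.0920]
AᵀP(A−BK) = [0.3680 2.2320; 2.2320 16.4805]
P' = Q + AᵀP(A−BK) = [13.3680 -1.7680; -1.7680 20.4805]
tr(P') = 33.8485


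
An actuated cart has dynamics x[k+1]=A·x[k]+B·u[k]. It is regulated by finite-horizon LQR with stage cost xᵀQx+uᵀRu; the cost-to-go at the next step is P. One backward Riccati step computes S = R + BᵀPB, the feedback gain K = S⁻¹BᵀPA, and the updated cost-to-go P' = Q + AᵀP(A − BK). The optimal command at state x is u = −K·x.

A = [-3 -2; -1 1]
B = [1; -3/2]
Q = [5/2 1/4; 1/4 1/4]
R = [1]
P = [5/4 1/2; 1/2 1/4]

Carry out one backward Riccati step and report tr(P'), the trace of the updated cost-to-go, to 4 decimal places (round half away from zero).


17.9048

BᵀP = [0.5000 0.1250]
S = R + BᵀPB = [1] + [0.3125] = [1.3125]
BᵀPA = [-1.6250 -0.8750]
K = S⁻¹·BᵀPA = [-1.2381 -0.6667]
A−BK = [-1.7619 -1.3333; -2.8571 0.0000]
AᵀP(A−BK) = [12.4881 5.6667; 5.6667 2.6667]
P' = Q + AᵀP(A−BK) = [14.9881 5.9167; 5.9167 2.9167]
tr(P') = 17.9048


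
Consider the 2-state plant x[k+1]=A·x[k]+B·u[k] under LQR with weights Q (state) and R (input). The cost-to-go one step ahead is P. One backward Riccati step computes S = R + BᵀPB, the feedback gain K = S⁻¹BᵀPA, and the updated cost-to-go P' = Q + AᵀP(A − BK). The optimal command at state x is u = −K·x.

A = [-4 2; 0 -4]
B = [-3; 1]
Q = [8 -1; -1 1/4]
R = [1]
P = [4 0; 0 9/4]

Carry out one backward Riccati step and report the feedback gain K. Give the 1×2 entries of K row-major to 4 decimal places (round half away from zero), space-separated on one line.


1.2229 -0.8408

BᵀP = [-12.0000 2.2500]
S = R + BᵀPB = [1] + [38.2500] = [39.2500]
BᵀPA = [48.0000 -33.0000]
K = S⁻¹·BᵀPA = [1.2229 -0.8408]
A−BK = [-0.3312 -0.5223; -1.2229 -3.1592]
AᵀP(A−BK) = [5.2994 8.3567; 8.3567 24.2548]
P' = Q + AᵀP(A−BK) = [13.2994 7.3567; 7.3567 24.5048]
tr(P') = 37.8041


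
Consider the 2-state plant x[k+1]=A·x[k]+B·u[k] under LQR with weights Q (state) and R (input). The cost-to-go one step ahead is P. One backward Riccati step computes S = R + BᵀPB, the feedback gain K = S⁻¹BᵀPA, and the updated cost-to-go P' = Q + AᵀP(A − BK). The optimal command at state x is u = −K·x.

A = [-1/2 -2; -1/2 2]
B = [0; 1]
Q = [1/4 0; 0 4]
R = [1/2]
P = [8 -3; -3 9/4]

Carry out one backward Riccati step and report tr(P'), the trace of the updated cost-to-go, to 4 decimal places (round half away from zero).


BᵀP = [-3.0000 2.2500]
S = R + BᵀPB = [1/2] + [2.2500] = [2.7500]
BᵀPA = [0.3750 10.5000]
K = S⁻¹·BᵀPA = [0.1364 3.8182]
A−BK = [-0.5000 -2.0000; -0.6364 -1.8182]
AᵀP(A−BK) = [1.0114 4.3182; 4.3182 24.9091]
P' = Q + AᵀP(A−BK) = [1.2614 4.3182; 4.3182 28.9091]
tr(P') = 30.1705

30.1705


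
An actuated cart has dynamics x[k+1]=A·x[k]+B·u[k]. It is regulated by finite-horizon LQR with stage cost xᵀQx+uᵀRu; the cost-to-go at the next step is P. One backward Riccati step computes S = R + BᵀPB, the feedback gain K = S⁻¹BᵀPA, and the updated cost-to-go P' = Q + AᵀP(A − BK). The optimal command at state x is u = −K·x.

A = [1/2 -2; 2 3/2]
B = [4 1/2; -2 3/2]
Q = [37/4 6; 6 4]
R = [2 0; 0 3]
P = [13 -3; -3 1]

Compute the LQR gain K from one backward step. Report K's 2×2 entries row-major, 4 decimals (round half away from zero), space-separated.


BᵀP = [58.0000 -14.0000; 2.0000 0.0000]
S = R + BᵀPB = [2 0; 0 3] + [260.0000 8.0000; 8.0000 1.0000] = [262.0000 8.0000; 8.0000 4.0000]
BᵀPA = [1.0000 -137.0000; 1.0000 -4.0000]
K = S⁻¹·BᵀPA = [-0.0041 -0.5244; 0.2581 0.0488]
A−BK = [0.3872 0.0732; 1.6047 0.3780]
AᵀP(A−BK) = [0.9959 0.2256; 0.2256 0.6037]
P' = Q + AᵀP(A−BK) = [10.2459 6.2256; 6.2256 4.6037]
tr(P') = 14.8496

-0.0041 -0.5244 0.2581 0.0488


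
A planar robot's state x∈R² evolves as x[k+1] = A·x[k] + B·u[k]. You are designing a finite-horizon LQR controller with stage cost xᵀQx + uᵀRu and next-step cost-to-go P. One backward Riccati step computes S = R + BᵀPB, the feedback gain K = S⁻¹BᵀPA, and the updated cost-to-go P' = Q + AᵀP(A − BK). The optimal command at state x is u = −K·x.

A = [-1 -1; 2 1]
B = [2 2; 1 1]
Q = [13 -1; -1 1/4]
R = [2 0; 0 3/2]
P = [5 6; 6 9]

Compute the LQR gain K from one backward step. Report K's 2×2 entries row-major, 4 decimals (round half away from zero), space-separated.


BᵀP = [16.0000 21.0000; 16.0000 21.0000]
S = R + BᵀPB = [2 0; 0 3/2] + [53.0000 53.0000; 53.0000 53.0000] = [55.0000 53.0000; 53.0000 54.5000]
BᵀPA = [26.0000 5.0000; 26.0000 5.0000]
K = S⁻¹·BᵀPA = [0.2069 0.0398; 0.2759 0.0531]
A−BK = [-1.9655 -1.1857; 1.5172 0.9072]
AᵀP(A−BK) = [4.4483 2.5862; 2.5862 1.5358]
P' = Q + AᵀP(A−BK) = [17.4483 1.5862; 1.5862 1.7858]
tr(P') = 19.2341

0.2069 0.0398 0.2759 0.0531


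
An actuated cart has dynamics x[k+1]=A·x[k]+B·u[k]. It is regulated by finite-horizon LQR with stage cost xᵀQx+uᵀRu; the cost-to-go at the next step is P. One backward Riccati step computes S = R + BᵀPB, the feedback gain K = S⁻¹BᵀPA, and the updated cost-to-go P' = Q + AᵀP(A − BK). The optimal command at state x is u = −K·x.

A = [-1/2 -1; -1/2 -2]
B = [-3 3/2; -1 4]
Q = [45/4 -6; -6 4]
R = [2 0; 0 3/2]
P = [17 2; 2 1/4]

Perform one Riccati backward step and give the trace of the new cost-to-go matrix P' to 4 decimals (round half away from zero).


BᵀP = [-53.0000 -6.2500; 33.5000 4.0000]
S = R + BᵀPB = [2 0; 0 3/2] + [165.2500 -104.5000; -104.5000 66.2500] = [167.2500 -104.5000; -104.5000 67.7500]
BᵀPA = [29.6250 65.5000; -18.7500 -41.5000]
K = S⁻¹·BᵀPA = [0.1161 0.2455; -0.0976 -0.2339]
A−BK = [-0.0052 0.0873; 0.0067 -0.8189]
AᵀP(A−BK) = [0.0416 0.0919; 0.0919 0.2138]
P' = Q + AᵀP(A−BK) = [11.2916 -5.9081; -5.9081 4.2138]
tr(P') = 15.5054

15.5054


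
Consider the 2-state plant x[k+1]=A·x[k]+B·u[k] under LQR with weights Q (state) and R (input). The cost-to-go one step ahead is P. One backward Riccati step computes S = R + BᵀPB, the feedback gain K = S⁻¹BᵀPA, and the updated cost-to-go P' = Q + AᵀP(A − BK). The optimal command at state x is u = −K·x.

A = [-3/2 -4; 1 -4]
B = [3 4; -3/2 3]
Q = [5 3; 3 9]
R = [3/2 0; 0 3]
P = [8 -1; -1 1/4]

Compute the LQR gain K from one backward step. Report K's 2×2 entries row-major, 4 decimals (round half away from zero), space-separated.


BᵀP = [25.5000 -3.3750; 29.0000 -3.2500]
S = R + BᵀPB = [3/2 0; 0 3] + [81.5625 91.8750; 91.8750 106.2500] = [83.0625 91.8750; 91.8750 109.2500]
BᵀPA = [-41.6250 -88.5000; -46.7500 -103.0000]
K = S⁻¹·BᵀPA = [-0.3983 -0.3244; -0.0929 -0.6700]
A−BK = [0.0667 -0.3468; 0.6813 -2.4765]
AᵀP(A−BK) = [0.3247 0.1752; 0.1752 2.2823]
P' = Q + AᵀP(A−BK) = [5.3247 3.1752; 3.1752 11.2823]
tr(P') = 16.6070

-0.3983 -0.3244 -0.0929 -0.6700


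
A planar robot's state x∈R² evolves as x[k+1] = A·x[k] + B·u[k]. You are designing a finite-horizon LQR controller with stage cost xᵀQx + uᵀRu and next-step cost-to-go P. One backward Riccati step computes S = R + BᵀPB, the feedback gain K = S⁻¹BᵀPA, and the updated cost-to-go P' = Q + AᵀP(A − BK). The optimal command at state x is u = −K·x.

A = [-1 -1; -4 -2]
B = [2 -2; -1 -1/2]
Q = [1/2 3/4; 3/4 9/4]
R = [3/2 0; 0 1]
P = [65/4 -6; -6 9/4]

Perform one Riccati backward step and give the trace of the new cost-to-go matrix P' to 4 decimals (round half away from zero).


3.4554

BᵀP = [38.5000 -14.2500; -29.5000 10.8750]
S = R + BᵀPB = [3/2 0; 0 1] + [91.2500 -69.8750; -69.8750 53.5625] = [92.7500 -69.8750; -69.8750 54.5625]
BᵀPA = [18.5000 -10.0000; -14.0000 7.7500]
K = S⁻¹·BᵀPA = [0.1749 -0.0230; -0.0326 0.1126]
A−BK = [-1.4150 -0.7288; -3.8414 -1.9667]
AᵀP(A−BK) = [0.5579 0.2517; 0.2517 0.1475]
P' = Q + AᵀP(A−BK) = [1.0579 1.0017; 1.0017 2.3975]
tr(P') = 3.4554


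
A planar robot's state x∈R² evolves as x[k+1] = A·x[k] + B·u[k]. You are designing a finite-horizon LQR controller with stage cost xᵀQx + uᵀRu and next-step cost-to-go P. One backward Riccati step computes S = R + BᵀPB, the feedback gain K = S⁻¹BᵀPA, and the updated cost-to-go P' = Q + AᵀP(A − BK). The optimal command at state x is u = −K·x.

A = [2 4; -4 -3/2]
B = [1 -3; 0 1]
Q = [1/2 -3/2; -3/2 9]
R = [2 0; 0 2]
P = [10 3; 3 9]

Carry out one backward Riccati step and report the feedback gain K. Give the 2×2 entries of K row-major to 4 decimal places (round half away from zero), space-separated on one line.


-2.9738 0.1142 -1.6180 -1.2640

BᵀP = [10.0000 3.0000; -27.0000 0.0000]
S = R + BᵀPB = [2 0; 0 2] + [10.0000 -27.0000; -27.0000 81.0000] = [12.0000 -27.0000; -27.0000 83.0000]
BᵀPA = [8.0000 35.5000; -54.0000 -108.0000]
K = S⁻¹·BᵀPA = [-2.9738 0.1142; -1.6180 -1.2640]
A−BK = [0.1199 0.0936; -2.3820 -0.2360]
AᵀP(A−BK) = [72.4195 7.8277; 7.8277 3.6779]
P' = Q + AᵀP(A−BK) = [72.9195 6.3277; 6.3277 12.6779]
tr(P') = 85.5974


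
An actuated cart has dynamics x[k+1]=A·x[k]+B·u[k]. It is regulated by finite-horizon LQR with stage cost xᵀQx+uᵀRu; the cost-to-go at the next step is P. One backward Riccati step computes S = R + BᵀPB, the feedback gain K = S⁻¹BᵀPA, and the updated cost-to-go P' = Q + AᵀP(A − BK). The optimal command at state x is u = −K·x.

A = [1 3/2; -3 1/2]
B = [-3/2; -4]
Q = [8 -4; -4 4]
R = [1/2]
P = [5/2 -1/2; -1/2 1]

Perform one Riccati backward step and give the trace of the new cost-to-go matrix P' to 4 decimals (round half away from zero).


26.5359

BᵀP = [-1.7500 -3.2500]
S = R + BᵀPB = [1/2] + [15.6250] = [16.1250]
BᵀPA = [8.0000 -4.2500]
K = S⁻¹·BᵀPA = [0.4961 -0.2636]
A−BK = [1.7442 1.1047; -1.0155 -0.5543]
AᵀP(A−BK) = [10.5310 6.3585; 6.3585 4.0048]
P' = Q + AᵀP(A−BK) = [18.5310 2.3585; 2.3585 8.0048]
tr(P') = 26.5359


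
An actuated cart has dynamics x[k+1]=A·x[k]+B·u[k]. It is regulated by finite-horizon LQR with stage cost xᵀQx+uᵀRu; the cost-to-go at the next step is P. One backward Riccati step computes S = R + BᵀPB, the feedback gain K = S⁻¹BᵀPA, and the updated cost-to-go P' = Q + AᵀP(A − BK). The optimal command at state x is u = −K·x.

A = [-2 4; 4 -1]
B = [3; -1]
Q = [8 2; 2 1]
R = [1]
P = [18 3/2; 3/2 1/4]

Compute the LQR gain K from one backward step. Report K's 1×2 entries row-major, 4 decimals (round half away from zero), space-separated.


-0.5705 1.3339

BᵀP = [52.5000 4.2500]
S = R + BᵀPB = [1] + [153.2500] = [154.2500]
BᵀPA = [-88.0000 205.7500]
K = S⁻¹·BᵀPA = [-0.5705 1.3339]
A−BK = [-0.2885 -0.0016; 3.4295 0.3339]
AᵀP(A−BK) = [1.7958 -0.6191; -0.6191 1.8055]
P' = Q + AᵀP(A−BK) = [9.7958 1.3809; 1.3809 2.8055]
tr(P') = 12.6013


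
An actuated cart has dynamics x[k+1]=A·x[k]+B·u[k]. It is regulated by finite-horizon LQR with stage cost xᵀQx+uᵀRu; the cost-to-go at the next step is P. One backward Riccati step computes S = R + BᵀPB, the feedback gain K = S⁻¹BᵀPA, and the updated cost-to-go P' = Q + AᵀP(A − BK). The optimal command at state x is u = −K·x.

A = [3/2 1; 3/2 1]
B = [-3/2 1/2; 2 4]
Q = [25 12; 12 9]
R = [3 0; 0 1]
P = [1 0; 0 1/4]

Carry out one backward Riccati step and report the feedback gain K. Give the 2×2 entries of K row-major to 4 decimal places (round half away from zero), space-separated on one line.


-0.3420 -0.2280 0.5100 0.3400

BᵀP = [-1.5000 0.5000; 0.5000 1.0000]
S = R + BᵀPB = [3 0; 0 1] + [3.2500 1.2500; 1.2500 4.2500] = [6.2500 1.2500; 1.2500 5.2500]
BᵀPA = [-1.5000 -1.0000; 2.2500 1.5000]
K = S⁻¹·BᵀPA = [-0.3420 -0.2280; 0.5100 0.3400]
A−BK = [0.7320 0.4880; 0.1440 0.0960]
AᵀP(A−BK) = [1.1520 0.7680; 0.7680 0.5120]
P' = Q + AᵀP(A−BK) = [26.1520 12.7680; 12.7680 9.5120]
tr(P') = 35.6640


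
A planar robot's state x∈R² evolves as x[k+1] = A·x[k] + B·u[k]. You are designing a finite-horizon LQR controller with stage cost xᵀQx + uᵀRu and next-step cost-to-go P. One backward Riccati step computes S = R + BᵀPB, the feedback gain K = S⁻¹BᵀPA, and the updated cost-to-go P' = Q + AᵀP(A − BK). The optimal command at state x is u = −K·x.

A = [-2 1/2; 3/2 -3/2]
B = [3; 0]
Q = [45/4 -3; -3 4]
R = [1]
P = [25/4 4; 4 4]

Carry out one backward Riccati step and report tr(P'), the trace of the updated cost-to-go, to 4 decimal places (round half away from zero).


21.8712

BᵀP = [18.7500 12.0000]
S = R + BᵀPB = [1] + [56.2500] = [57.2500]
BᵀPA = [-19.5000 -8.6250]
K = S⁻¹·BᵀPA = [-0.3406 -0.1507]
A−BK = [-0.9782 0.9520; 1.5000 -1.5000]
AᵀP(A−BK) = [3.3581 -3.1878; -3.1878 3.2631]
P' = Q + AᵀP(A−BK) = [14.6081 -6.1878; -6.1878 7.2631]
tr(P') = 21.8712


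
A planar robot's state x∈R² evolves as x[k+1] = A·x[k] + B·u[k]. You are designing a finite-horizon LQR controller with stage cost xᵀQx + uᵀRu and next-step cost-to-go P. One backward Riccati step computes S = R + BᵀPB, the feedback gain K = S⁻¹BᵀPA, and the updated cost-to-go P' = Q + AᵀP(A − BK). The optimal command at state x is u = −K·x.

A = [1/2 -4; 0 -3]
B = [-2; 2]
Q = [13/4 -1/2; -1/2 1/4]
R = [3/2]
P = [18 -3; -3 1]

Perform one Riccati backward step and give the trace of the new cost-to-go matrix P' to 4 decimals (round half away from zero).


BᵀP = [-42.0000 8.0000]
S = R + BᵀPB = [3/2] + [100.0000] = [101.5000]
BᵀPA = [-21.0000 144.0000]
K = S⁻¹·BᵀPA = [-0.2069 1.4187]
A−BK = [0.0862 -1.1626; 0.4138 -5.8374]
AᵀP(A−BK) = [0.1552 -1.7069; -1.7069 20.7044]
P' = Q + AᵀP(A−BK) = [3.4052 -2.2069; -2.2069 20.9544]
tr(P') = 24.3596

24.3596


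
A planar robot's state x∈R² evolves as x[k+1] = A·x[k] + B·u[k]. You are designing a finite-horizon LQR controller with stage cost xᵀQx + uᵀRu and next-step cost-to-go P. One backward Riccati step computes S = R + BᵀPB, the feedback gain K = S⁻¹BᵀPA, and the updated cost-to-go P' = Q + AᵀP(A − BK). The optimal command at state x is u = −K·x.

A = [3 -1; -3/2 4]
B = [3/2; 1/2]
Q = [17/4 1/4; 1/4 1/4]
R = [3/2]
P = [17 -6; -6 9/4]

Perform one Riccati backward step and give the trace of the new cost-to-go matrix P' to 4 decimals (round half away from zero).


BᵀP = [22.5000 -7.8750]
S = R + BᵀPB = [3/2] + [29.8125] = [31.3125]
BᵀPA = [79.3125 -54.0000]
K = S⁻¹·BᵀPA = [2.5329 -1.7246]
A−BK = [-0.7994 1.5868; -2.7665 4.8623]
AᵀP(A−BK) = [11.1692 -8.7216; -8.7216 7.8743]
P' = Q + AᵀP(A−BK) = [15.4192 -8.4716; -8.4716 8.1243]
tr(P') = 23.5434

23.5434


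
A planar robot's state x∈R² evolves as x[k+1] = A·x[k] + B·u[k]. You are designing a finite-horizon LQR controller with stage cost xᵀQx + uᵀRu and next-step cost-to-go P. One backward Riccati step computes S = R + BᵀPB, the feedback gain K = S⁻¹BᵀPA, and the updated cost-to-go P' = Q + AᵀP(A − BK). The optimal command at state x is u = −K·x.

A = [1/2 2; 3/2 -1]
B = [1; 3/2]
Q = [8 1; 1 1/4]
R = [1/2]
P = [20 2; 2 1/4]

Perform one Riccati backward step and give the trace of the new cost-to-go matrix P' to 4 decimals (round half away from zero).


BᵀP = [23.0000 2.3750]
S = R + BᵀPB = [1/2] + [26.5625] = [27.0625]
BᵀPA = [15.0625 43.6250]
K = S⁻¹·BᵀPA = [0.5566 1.6120]
A−BK = [-0.0566 0.3880; 0.6651 -3.4180]
AᵀP(A−BK) = [0.1790 0.3441; 0.3441 1.9261]
P' = Q + AᵀP(A−BK) = [8.1790 1.3441; 1.3441 2.1761]
tr(P') = 10.3551

10.3551


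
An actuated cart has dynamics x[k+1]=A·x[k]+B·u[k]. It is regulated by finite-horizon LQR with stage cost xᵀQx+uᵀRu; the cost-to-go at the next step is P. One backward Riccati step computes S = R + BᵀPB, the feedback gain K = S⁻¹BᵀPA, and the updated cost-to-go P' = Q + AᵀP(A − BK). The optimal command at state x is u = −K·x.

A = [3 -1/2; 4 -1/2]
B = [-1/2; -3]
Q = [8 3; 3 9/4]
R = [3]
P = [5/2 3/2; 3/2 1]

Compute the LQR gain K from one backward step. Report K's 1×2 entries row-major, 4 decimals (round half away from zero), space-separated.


BᵀP = [-5.7500 -3.7500]
S = R + BᵀPB = [3] + [14.1250] = [17.1250]
BᵀPA = [-32.2500 4.7500]
K = S⁻¹·BᵀPA = [-1.8832 0.2774]
A−BK = [2.0584 -0.3613; -1.6496 0.3321]
AᵀP(A−BK) = [13.7664 -2.0547; -2.0547 0.3075]
P' = Q + AᵀP(A−BK) = [21.7664 0.9453; 0.9453 2.5575]
tr(P') = 24.3239

-1.8832 0.2774


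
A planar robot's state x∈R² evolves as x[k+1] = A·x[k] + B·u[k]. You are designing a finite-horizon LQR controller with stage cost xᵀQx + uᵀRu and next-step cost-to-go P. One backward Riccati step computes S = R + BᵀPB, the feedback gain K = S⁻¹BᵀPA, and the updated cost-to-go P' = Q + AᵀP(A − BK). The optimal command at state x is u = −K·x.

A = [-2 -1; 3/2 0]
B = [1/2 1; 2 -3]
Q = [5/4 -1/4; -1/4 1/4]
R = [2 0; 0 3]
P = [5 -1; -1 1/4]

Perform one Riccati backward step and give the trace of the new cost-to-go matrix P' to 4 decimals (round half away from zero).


7.6665

BᵀP = [0.5000 0.0000; 8.0000 -1.7500]
S = R + BᵀPB = [2 0; 0 3] + [0.2500 0.5000; 0.5000 13.2500] = [2.2500 0.5000; 0.5000 16.2500]
BᵀPA = [-1.0000 -0.5000; -18.6250 -8.0000]
K = S⁻¹·BᵀPA = [-0.1910 -0.1136; -1.1403 -0.4888]
A−BK = [-0.7642 -0.4544; -1.5387 -1.2392]
AᵀP(A−BK) = [5.1338 2.2823; 2.2823 1.0327]
P' = Q + AᵀP(A−BK) = [6.3838 2.0323; 2.0323 1.2827]
tr(P') = 7.6665


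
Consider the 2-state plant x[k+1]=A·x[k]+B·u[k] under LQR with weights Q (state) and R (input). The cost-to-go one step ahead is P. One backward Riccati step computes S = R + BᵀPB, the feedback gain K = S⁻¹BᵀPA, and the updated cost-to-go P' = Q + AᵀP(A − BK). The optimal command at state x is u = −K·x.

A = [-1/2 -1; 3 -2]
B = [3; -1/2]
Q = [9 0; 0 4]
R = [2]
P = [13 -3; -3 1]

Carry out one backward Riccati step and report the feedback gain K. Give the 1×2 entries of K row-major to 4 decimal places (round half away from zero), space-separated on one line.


-0.3801 -0.1676

BᵀP = [40.5000 -9.5000]
S = R + BᵀPB = [2] + [126.2500] = [128.2500]
BᵀPA = [-48.7500 -21.5000]
K = S⁻¹·BᵀPA = [-0.3801 -0.1676]
A−BK = [0.6404 -0.4971; 2.8099 -2.0838]
AᵀP(A−BK) = [2.7193 -1.6725; -1.6725 1.3957]
P' = Q + AᵀP(A−BK) = [11.7193 -1.6725; -1.6725 5.3957]
tr(P') = 17.1150


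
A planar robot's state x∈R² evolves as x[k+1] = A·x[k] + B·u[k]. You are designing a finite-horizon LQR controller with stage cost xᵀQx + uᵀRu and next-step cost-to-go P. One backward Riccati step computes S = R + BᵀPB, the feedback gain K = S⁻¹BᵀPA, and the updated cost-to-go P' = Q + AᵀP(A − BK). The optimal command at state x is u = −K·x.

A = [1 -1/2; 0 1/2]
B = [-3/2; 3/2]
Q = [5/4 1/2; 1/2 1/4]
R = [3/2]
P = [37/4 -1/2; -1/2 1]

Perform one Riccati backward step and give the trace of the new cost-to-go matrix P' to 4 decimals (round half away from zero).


BᵀP = [-14.6250 2.2500]
S = R + BᵀPB = [3/2] + [25.3125] = [26.8125]
BᵀPA = [-14.6250 8.4375]
K = S⁻¹·BᵀPA = [-0.5455 0.3147]
A−BK = [0.1818 -0.0280; 0.8182 0.0280]
AᵀP(A−BK) = [1.2727 -0.2727; -0.2727 0.1573]
P' = Q + AᵀP(A−BK) = [2.5227 0.2273; 0.2273 0.4073]
tr(P') = 2.9301

2.9301


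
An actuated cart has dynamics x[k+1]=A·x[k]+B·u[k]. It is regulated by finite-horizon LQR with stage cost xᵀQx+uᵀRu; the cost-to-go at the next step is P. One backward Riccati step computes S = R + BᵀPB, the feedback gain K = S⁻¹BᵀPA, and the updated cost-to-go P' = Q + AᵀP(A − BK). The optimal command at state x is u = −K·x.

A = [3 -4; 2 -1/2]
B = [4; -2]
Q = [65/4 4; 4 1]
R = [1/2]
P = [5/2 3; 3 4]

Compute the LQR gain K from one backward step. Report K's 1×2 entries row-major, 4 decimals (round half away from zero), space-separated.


BᵀP = [4.0000 4.0000]
S = R + BᵀPB = [1/2] + [8.0000] = [8.5000]
BᵀPA = [20.0000 -18.0000]
K = S⁻¹·BᵀPA = [2.3529 -2.1176]
A−BK = [-6.4118 4.4706; 6.7059 -4.7353]
AᵀP(A−BK) = [27.4412 -20.1471; -20.1471 14.8824]
P' = Q + AᵀP(A−BK) = [43.6912 -16.1471; -16.1471 15.8824]
tr(P') = 59.5735

2.3529 -2.1176


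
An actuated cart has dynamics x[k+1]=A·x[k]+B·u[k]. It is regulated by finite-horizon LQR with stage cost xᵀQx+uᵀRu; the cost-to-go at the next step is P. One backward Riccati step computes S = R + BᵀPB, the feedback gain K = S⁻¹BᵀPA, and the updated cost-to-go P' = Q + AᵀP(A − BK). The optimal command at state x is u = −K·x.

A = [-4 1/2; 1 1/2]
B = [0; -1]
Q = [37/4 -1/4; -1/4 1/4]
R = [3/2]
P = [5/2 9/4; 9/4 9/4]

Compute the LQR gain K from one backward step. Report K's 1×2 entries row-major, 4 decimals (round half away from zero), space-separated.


BᵀP = [-2.2500 -2.2500]
S = R + BᵀPB = [3/2] + [2.2500] = [3.7500]
BᵀPA = [6.7500 -2.2500]
K = S⁻¹·BᵀPA = [1.8000 -0.6000]
A−BK = [-4.0000 0.5000; 2.8000 -0.1000]
AᵀP(A−BK) = [12.1000 -3.2000; -3.2000 0.9625]
P' = Q + AᵀP(A−BK) = [21.3500 -3.4500; -3.4500 1.2125]
tr(P') = 22.5625

1.8000 -0.6000


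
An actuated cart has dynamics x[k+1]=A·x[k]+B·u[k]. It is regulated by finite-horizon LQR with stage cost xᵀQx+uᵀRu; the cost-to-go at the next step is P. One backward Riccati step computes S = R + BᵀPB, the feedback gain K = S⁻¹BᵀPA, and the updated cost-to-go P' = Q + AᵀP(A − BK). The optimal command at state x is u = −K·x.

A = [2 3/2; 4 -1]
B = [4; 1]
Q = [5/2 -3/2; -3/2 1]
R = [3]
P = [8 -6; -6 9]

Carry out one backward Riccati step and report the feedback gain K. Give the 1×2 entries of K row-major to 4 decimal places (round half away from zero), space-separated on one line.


BᵀP = [26.0000 -15.0000]
S = R + BᵀPB = [3] + [89.0000] = [92.0000]
BᵀPA = [-8.0000 54.0000]
K = S⁻¹·BᵀPA = [-0.0870 0.5870]
A−BK = [2.3478 -0.8478; 4.0870 -1.5870]
AᵀP(A−BK) = [79.3043 -31.3043; -31.3043 13.3043]
P' = Q + AᵀP(A−BK) = [81.8043 -32.8043; -32.8043 14.3043]
tr(P') = 96.1087

-0.0870 0.5870


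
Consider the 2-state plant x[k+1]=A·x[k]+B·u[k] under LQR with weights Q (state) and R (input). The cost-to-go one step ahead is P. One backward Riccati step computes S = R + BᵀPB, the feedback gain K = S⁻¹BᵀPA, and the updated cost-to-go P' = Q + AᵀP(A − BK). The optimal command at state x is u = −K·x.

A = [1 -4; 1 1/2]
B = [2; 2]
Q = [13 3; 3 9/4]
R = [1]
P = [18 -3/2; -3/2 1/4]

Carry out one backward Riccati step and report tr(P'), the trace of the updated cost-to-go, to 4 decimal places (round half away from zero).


BᵀP = [33.0000 -2.5000]
S = R + BᵀPB = [1] + [61.0000] = [62.0000]
BᵀPA = [30.5000 -133.2500]
K = S⁻¹·BᵀPA = [0.4919 -2.1492]
A−BK = [0.0161 0.2984; 0.0161 4.7984]
AᵀP(A−BK) = [0.2460 -1.0746; -1.0746 7.6825]
P' = Q + AᵀP(A−BK) = [13.2460 1.9254; 1.9254 9.9325]
tr(P') = 23.1784

23.1784


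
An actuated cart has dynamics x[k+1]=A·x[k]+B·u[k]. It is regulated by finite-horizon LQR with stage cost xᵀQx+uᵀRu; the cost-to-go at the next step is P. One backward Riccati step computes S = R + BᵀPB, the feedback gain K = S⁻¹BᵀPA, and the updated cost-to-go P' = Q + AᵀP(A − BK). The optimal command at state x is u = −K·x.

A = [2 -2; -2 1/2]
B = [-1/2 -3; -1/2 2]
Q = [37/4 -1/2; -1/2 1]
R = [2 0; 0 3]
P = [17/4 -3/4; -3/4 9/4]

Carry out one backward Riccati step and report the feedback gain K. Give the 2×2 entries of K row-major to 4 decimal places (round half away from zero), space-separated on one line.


0.2185 0.3676 -0.7227 0.5147

BᵀP = [-1.7500 -0.7500; -14.2500 6.7500]
S = R + BᵀPB = [2 0; 0 3] + [1.2500 3.7500; 3.7500 56.2500] = [3.2500 3.7500; 3.7500 59.2500]
BᵀPA = [-2.0000 3.1250; -42.0000 31.8750]
K = S⁻¹·BᵀPA = [0.2185 0.3676; -0.7227 0.5147]
A−BK = [-0.0588 -0.2721; -0.4454 -0.3456]
AᵀP(A−BK) = [2.0840 -0.6471; -0.6471 1.5074]
P' = Q + AᵀP(A−BK) = [11.3340 -1.1471; -1.1471 2.5074]
tr(P') = 13.8414
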